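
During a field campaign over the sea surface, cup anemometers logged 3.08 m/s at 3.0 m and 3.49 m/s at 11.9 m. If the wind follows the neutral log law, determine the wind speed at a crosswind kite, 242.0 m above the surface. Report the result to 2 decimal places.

Log law: V ∝ ln(z/z₀). From the pair, with r = V₁/V₂ = 0.88252,
ln z₀ = (ln z₁ − r·ln z₂)/(1 − r) = (1.0986 − 0.88252×2.4765)/0.11748 = -9.2526 → z₀ = 0.00009586 m
V₃ = V₁ · ln(z₃/z₀)/ln(z₁/z₀) = 3.08 × 14.7416/10.3512 = 4.3863 m/s

4.39 m/s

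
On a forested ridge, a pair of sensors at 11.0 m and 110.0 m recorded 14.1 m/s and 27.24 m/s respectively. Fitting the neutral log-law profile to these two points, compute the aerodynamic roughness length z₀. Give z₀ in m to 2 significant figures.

z₀ ≈ 0.93 m

Log law: V(z) ∝ ln(z/z₀). With r = V₁/V₂ = 14.1/27.24 = 0.51762,
r · ln(z₂/z₀) = ln(z₁/z₀) ⇒ ln z₀ = (ln z₁ − r·ln z₂)/(1 − r)
ln z₀ = (2.39790 − 0.51762×4.70048) / 0.48238 = -0.0729
z₀ = exp(-0.0729) = 0.9297 m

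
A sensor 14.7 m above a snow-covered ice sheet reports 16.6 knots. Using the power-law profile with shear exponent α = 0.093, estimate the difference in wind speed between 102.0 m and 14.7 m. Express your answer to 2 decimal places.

Power law: V₂ = V₁ · (z₂/z₁)^α = 16.6 × (6.9388)^0.093 = 19.8768 knots
ΔV = 19.8768 − 16.6 = 3.2768 knots

3.28 knots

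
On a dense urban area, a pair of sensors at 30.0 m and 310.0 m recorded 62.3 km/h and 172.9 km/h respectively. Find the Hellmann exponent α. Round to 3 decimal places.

Power law: V₂/V₁ = (z₂/z₁)^α ⇒ α = ln(V₂/V₁) / ln(z₂/z₁)
α = ln(172.9/62.3) / ln(310.0/30.0) = ln(2.7753) / ln(10.3333)
  = 1.02075 / 2.33537 = 0.43708

α ≈ 0.437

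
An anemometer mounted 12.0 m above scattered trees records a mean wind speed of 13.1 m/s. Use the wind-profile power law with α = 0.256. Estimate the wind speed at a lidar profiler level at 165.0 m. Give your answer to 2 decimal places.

25.63 m/s

Power-law profile: V₂ = V₁ · (z₂/z₁)^α
V₂ = 13.1 × (165.0/12.0)^0.256 = 13.1 × (13.7500)^0.256
    = 13.1 × 1.9562 = 25.6258 m/s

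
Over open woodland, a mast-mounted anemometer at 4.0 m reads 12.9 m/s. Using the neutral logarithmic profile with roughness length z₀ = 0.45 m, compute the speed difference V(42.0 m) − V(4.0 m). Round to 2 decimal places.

Log law: V₂ = V₁ · ln(z₂/z₀)/ln(z₁/z₀) = 12.9 × 4.5362/2.1848 = 26.7835 m/s
ΔV = 26.7835 − 12.9 = 13.8835 m/s

13.88 m/s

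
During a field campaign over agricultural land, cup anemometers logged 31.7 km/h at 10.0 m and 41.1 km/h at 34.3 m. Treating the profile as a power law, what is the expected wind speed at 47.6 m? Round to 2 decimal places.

First find α: α = ln(V₂/V₁)/ln(z₂/z₁) = ln(41.1/31.7)/ln(34.3/10.0) = 0.25969/1.23256 = 0.2107
Extrapolate from 34.3 m to 47.6 m: V₃ = 41.1 × (47.6/34.3)^0.2107 = 41.1 × 1.0715 = 44.0378 km/h

44.04 km/h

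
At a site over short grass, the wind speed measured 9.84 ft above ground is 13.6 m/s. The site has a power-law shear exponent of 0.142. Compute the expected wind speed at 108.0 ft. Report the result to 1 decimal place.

Power-law profile: V₂ = V₁ · (z₂/z₁)^α
V₂ = 13.6 × (108.0/9.84)^0.142 = 13.6 × (10.9756)^0.142
    = 13.6 × 1.4052 = 19.1108 m/s

19.1 m/s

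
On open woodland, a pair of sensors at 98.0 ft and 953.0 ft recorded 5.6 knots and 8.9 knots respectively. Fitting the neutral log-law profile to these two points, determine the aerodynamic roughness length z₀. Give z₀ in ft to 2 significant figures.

z₀ ≈ 2.1 ft

Log law: V(z) ∝ ln(z/z₀). With r = V₁/V₂ = 5.6/8.9 = 0.62921,
r · ln(z₂/z₀) = ln(z₁/z₀) ⇒ ln z₀ = (ln z₁ − r·ln z₂)/(1 − r)
ln z₀ = (4.58497 − 0.62921×6.85961) / 0.37079 = 0.7250
z₀ = exp(0.7250) = 2.065 ft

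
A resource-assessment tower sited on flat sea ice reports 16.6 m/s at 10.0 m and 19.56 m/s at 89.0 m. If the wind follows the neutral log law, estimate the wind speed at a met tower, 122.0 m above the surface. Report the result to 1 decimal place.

20.0 m/s

Log law: V ∝ ln(z/z₀). From the pair, with r = V₁/V₂ = 0.84867,
ln z₀ = (ln z₁ − r·ln z₂)/(1 − r) = (2.3026 − 0.84867×4.4886)/0.15133 = -9.9570 → z₀ = 0.00004739 m
V₃ = V₁ · ln(z₃/z₀)/ln(z₁/z₀) = 16.6 × 14.7610/12.2596 = 19.9870 m/s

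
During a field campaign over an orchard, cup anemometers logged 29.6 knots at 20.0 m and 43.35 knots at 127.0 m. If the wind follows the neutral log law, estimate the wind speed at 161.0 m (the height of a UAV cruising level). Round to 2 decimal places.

Log law: V ∝ ln(z/z₀). From the pair, with r = V₁/V₂ = 0.68281,
ln z₀ = (ln z₁ − r·ln z₂)/(1 − r) = (2.9957 − 0.68281×4.8442)/0.31719 = -0.9835 → z₀ = 0.3740 m
V₃ = V₁ · ln(z₃/z₀)/ln(z₁/z₀) = 29.6 × 6.0649/3.9792 = 45.1146 knots

45.11 knots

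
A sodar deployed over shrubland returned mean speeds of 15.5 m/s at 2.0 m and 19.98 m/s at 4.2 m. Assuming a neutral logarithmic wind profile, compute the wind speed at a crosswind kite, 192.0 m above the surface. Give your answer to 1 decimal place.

Log law: V ∝ ln(z/z₀). From the pair, with r = V₁/V₂ = 0.77578,
ln z₀ = (ln z₁ − r·ln z₂)/(1 − r) = (0.6931 − 0.77578×1.4351)/0.22422 = -1.8738 → z₀ = 0.1535 m
V₃ = V₁ · ln(z₃/z₀)/ln(z₁/z₀) = 15.5 × 7.1313/2.5670 = 43.0607 m/s

43.1 m/s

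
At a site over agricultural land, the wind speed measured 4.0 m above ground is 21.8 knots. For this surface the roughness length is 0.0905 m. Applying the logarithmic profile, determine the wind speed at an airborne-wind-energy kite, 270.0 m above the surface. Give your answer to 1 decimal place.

Log law: V(z) ∝ ln(z/z₀), so V₂/V₁ = ln(z₂/z₀) / ln(z₁/z₀).
ln(270.0/0.0905) = 8.0008, ln(4.0/0.0905) = 3.7887
V₂ = 21.8 × 8.0008/3.7887 = 21.8 × 2.1118 = 46.0364 knots

46.0 knots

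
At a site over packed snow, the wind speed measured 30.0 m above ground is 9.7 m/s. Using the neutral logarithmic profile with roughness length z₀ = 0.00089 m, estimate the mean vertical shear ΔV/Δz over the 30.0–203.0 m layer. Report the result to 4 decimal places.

0.0103 m/s/m

Log law: V₂ = V₁ · ln(z₂/z₀)/ln(z₁/z₀) = 9.7 × 12.3375/10.4255 = 11.4790 m/s
ΔV/Δz = (11.4790 − 9.7)/(203.0 − 30.0) = 1.7790/173.0000 = 0.01028 m/s/m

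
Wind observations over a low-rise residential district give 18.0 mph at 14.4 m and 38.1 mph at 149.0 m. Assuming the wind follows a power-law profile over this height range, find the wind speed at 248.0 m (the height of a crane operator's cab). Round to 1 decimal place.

First find α: α = ln(V₂/V₁)/ln(z₂/z₁) = ln(38.1/18.0)/ln(149.0/14.4) = 0.74984/2.33672 = 0.3209
Extrapolate from 149.0 m to 248.0 m: V₃ = 38.1 × (248.0/149.0)^0.3209 = 38.1 × 1.1776 = 44.8671 mph

44.9 mph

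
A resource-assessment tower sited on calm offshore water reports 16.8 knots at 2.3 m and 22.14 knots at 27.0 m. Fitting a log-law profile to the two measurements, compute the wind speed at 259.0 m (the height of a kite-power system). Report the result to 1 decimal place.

27.0 knots

Log law: V ∝ ln(z/z₀). From the pair, with r = V₁/V₂ = 0.75881,
ln z₀ = (ln z₁ − r·ln z₂)/(1 − r) = (0.8329 − 0.75881×3.2958)/0.24119 = -6.9156 → z₀ = 0.0009922 m
V₃ = V₁ · ln(z₃/z₀)/ln(z₁/z₀) = 16.8 × 12.4725/7.7485 = 27.0422 knots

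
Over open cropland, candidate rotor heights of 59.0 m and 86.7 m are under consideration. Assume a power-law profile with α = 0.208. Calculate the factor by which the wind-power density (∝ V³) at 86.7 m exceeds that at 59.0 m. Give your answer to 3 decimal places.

Speed ratio: V_B/V_A = (z_B/z_A)^α = (86.7/59.0)^0.208 = (1.4695)^0.208 = 1.08335
Power-density ratio: P_B/P_A = (V_B/V_A)³ = (1.08335)³ = 1.27149

1.271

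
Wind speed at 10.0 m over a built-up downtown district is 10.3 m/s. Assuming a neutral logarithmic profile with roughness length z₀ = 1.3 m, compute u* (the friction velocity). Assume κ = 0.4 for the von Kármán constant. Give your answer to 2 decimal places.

u* ≈ 2.02 m/s

Log law: V(z) = (u*/κ) · ln(z/z₀) ⇒ u* = κ · V / ln(z/z₀)
u* = 0.4 × 10.3 / ln(10.0/1.3) = 0.4 × 10.3 / 2.0402
   = 4.1200 / 2.0402 = 2.0194 m/s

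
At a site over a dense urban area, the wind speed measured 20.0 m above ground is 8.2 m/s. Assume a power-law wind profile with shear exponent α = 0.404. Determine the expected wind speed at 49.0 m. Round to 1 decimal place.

11.8 m/s

Power-law profile: V₂ = V₁ · (z₂/z₁)^α
V₂ = 8.2 × (49.0/20.0)^0.404 = 8.2 × (2.4500)^0.404
    = 8.2 × 1.4362 = 11.7771 m/s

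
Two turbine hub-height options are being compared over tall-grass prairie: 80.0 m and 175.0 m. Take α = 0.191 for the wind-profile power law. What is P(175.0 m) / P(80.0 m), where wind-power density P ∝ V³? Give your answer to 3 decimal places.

Speed ratio: V_B/V_A = (z_B/z_A)^α = (175.0/80.0)^0.191 = (2.1875)^0.191 = 1.16126
Power-density ratio: P_B/P_A = (V_B/V_A)³ = (1.16126)³ = 1.56599

1.566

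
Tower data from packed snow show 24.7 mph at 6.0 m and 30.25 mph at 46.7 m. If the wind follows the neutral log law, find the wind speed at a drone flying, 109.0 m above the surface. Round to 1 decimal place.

Log law: V ∝ ln(z/z₀). From the pair, with r = V₁/V₂ = 0.81653,
ln z₀ = (ln z₁ − r·ln z₂)/(1 − r) = (1.7918 − 0.81653×3.8437)/0.18347 = -7.3405 → z₀ = 0.0006487 m
V₃ = V₁ · ln(z₃/z₀)/ln(z₁/z₀) = 24.7 × 12.0318/9.1323 = 32.5425 mph

32.5 mph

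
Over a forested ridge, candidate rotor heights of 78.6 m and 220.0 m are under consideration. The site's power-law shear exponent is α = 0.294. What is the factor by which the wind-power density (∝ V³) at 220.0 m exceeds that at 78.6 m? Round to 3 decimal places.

2.479

Speed ratio: V_B/V_A = (z_B/z_A)^α = (220.0/78.6)^0.294 = (2.7990)^0.294 = 1.35337
Power-density ratio: P_B/P_A = (V_B/V_A)³ = (1.35337)³ = 2.47887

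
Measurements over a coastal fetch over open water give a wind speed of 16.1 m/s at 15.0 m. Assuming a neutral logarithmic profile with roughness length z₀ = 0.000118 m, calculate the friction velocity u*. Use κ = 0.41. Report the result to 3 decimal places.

u* ≈ 0.562 m/s

Log law: V(z) = (u*/κ) · ln(z/z₀) ⇒ u* = κ · V / ln(z/z₀)
u* = 0.41 × 16.1 / ln(15.0/0.000118) = 0.41 × 16.1 / 11.7529
   = 6.6010 / 11.7529 = 0.5616 m/s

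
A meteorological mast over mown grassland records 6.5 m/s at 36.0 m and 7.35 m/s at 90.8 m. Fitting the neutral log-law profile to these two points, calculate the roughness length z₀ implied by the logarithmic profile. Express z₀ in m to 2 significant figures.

z₀ ≈ 0.030 m

Log law: V(z) ∝ ln(z/z₀). With r = V₁/V₂ = 6.5/7.35 = 0.88435,
r · ln(z₂/z₀) = ln(z₁/z₀) ⇒ ln z₀ = (ln z₁ − r·ln z₂)/(1 − r)
ln z₀ = (3.58352 − 0.88435×4.50866) / 0.11565 = -3.4911
z₀ = exp(-3.4911) = 0.03047 m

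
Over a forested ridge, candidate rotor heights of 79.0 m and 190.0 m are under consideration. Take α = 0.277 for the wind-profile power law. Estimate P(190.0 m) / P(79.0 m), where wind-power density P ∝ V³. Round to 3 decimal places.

Speed ratio: V_B/V_A = (z_B/z_A)^α = (190.0/79.0)^0.277 = (2.4051)^0.277 = 1.27518
Power-density ratio: P_B/P_A = (V_B/V_A)³ = (1.27518)³ = 2.07356

2.074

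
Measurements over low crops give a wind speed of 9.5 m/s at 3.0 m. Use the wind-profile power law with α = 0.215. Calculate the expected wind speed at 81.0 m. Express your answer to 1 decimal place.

19.3 m/s

Power-law profile: V₂ = V₁ · (z₂/z₁)^α
V₂ = 9.5 × (81.0/3.0)^0.215 = 9.5 × (27.0000)^0.215
    = 9.5 × 2.0312 = 19.2960 m/s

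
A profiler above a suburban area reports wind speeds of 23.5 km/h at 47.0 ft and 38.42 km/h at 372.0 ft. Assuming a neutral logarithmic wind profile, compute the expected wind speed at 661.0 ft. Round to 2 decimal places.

Log law: V ∝ ln(z/z₀). From the pair, with r = V₁/V₂ = 0.61166,
ln z₀ = (ln z₁ − r·ln z₂)/(1 − r) = (3.8501 − 0.61166×5.9189)/0.38834 = 0.5917 → z₀ = 1.807 ft
V₃ = V₁ · ln(z₃/z₀)/ln(z₁/z₀) = 23.5 × 5.9020/3.2584 = 42.5659 km/h

42.57 km/h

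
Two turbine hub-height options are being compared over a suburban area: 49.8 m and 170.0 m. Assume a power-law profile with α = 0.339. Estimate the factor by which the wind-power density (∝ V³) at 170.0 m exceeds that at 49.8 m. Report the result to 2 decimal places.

3.49

Speed ratio: V_B/V_A = (z_B/z_A)^α = (170.0/49.8)^0.339 = (3.4137)^0.339 = 1.51622
Power-density ratio: P_B/P_A = (V_B/V_A)³ = (1.51622)³ = 3.48565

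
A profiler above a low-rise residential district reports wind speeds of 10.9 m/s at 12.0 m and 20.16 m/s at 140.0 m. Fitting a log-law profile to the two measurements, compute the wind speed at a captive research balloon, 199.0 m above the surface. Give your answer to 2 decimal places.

Log law: V ∝ ln(z/z₀). From the pair, with r = V₁/V₂ = 0.54067,
ln z₀ = (ln z₁ − r·ln z₂)/(1 − r) = (2.4849 − 0.54067×4.9416)/0.45933 = -0.4069 → z₀ = 0.6657 m
V₃ = V₁ · ln(z₃/z₀)/ln(z₁/z₀) = 10.9 × 5.7002/2.8918 = 21.4855 m/s

21.49 m/s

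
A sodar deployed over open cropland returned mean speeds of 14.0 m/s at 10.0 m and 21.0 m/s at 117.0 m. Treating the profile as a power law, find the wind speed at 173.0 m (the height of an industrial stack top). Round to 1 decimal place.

First find α: α = ln(V₂/V₁)/ln(z₂/z₁) = ln(21.0/14.0)/ln(117.0/10.0) = 0.40547/2.45959 = 0.1649
Extrapolate from 117.0 m to 173.0 m: V₃ = 21.0 × (173.0/117.0)^0.1649 = 21.0 × 1.0666 = 22.3986 m/s

22.4 m/s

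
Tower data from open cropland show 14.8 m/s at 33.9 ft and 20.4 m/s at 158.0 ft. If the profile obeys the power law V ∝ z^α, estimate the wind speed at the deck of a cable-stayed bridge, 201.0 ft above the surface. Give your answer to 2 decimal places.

First find α: α = ln(V₂/V₁)/ln(z₂/z₁) = ln(20.4/14.8)/ln(158.0/33.9) = 0.32091/1.53918 = 0.2085
Extrapolate from 158.0 ft to 201.0 ft: V₃ = 20.4 × (201.0/158.0)^0.2085 = 20.4 × 1.0515 = 21.4499 m/s

21.45 m/s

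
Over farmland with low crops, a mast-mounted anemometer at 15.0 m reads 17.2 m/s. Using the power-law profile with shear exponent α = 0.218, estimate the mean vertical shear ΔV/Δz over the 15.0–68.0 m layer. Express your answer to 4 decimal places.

0.1267 m/s/m

Power law: V₂ = V₁ · (z₂/z₁)^α = 17.2 × (4.5333)^0.218 = 23.9126 m/s
ΔV/Δz = (23.9126 − 17.2)/(68.0 − 15.0) = 6.7126/53.0000 = 0.12665 m/s/m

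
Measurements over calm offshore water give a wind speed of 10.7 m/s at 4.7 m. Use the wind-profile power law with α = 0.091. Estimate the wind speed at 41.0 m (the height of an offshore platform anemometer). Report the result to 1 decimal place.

Power-law profile: V₂ = V₁ · (z₂/z₁)^α
V₂ = 10.7 × (41.0/4.7)^0.091 = 10.7 × (8.7234)^0.091
    = 10.7 × 1.2179 = 13.0313 m/s

13.0 m/s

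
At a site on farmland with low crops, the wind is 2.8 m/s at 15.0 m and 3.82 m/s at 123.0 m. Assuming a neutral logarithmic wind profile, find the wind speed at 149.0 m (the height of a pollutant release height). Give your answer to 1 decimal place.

Log law: V ∝ ln(z/z₀). From the pair, with r = V₁/V₂ = 0.73298,
ln z₀ = (ln z₁ − r·ln z₂)/(1 − r) = (2.7081 − 0.73298×4.8122)/0.26702 = -3.0680 → z₀ = 0.04651 m
V₃ = V₁ · ln(z₃/z₀)/ln(z₁/z₀) = 2.8 × 8.0720/5.7761 = 3.9130 m/s

3.9 m/s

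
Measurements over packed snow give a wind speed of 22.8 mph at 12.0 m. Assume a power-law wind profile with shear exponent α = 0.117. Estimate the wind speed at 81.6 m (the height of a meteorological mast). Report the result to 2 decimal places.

28.53 mph

Power-law profile: V₂ = V₁ · (z₂/z₁)^α
V₂ = 22.8 × (81.6/12.0)^0.117 = 22.8 × (6.8000)^0.117
    = 22.8 × 1.2514 = 28.5324 mph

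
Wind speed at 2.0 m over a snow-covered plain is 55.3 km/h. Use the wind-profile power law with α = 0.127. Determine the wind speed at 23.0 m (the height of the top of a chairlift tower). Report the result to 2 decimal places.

75.41 km/h

Power-law profile: V₂ = V₁ · (z₂/z₁)^α
V₂ = 55.3 × (23.0/2.0)^0.127 = 55.3 × (11.5000)^0.127
    = 55.3 × 1.3637 = 75.4108 km/h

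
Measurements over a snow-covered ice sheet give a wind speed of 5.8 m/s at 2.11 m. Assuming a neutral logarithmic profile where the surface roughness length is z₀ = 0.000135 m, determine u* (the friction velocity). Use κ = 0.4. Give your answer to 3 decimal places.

Log law: V(z) = (u*/κ) · ln(z/z₀) ⇒ u* = κ · V / ln(z/z₀)
u* = 0.4 × 5.8 / ln(2.11/0.000135) = 0.4 × 5.8 / 9.6569
   = 2.3200 / 9.6569 = 0.2402 m/s

u* ≈ 0.240 m/s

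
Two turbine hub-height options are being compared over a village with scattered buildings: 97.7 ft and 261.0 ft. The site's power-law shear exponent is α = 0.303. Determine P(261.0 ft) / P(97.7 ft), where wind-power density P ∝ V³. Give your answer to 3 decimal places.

2.443

Speed ratio: V_B/V_A = (z_B/z_A)^α = (261.0/97.7)^0.303 = (2.6714)^0.303 = 1.34680
Power-density ratio: P_B/P_A = (V_B/V_A)³ = (1.34680)³ = 2.44294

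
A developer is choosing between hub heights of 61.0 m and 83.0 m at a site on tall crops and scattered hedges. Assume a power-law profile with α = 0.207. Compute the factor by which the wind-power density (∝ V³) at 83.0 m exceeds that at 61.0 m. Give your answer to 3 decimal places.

Speed ratio: V_B/V_A = (z_B/z_A)^α = (83.0/61.0)^0.207 = (1.3607)^0.207 = 1.06582
Power-density ratio: P_B/P_A = (V_B/V_A)³ = (1.06582)³ = 1.21076

1.211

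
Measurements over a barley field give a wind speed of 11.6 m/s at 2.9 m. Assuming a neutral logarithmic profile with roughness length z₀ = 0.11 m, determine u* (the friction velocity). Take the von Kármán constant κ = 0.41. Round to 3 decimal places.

Log law: V(z) = (u*/κ) · ln(z/z₀) ⇒ u* = κ · V / ln(z/z₀)
u* = 0.41 × 11.6 / ln(2.9/0.11) = 0.41 × 11.6 / 3.2720
   = 4.7560 / 3.2720 = 1.4536 m/s

u* ≈ 1.454 m/s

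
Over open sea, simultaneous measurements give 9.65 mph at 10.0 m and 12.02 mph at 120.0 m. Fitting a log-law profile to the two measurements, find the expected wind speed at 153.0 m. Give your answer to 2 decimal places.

12.25 mph

Log law: V ∝ ln(z/z₀). From the pair, with r = V₁/V₂ = 0.80283,
ln z₀ = (ln z₁ − r·ln z₂)/(1 − r) = (2.3026 − 0.80283×4.7875)/0.19717 = -7.8153 → z₀ = 0.0004035 m
V₃ = V₁ · ln(z₃/z₀)/ln(z₁/z₀) = 9.65 × 12.8457/10.1179 = 12.2517 mph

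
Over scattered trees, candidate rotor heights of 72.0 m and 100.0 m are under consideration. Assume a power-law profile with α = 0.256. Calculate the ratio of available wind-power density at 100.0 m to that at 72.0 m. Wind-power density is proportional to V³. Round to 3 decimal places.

Speed ratio: V_B/V_A = (z_B/z_A)^α = (100.0/72.0)^0.256 = (1.3889)^0.256 = 1.08773
Power-density ratio: P_B/P_A = (V_B/V_A)³ = (1.08773)³ = 1.28697

1.287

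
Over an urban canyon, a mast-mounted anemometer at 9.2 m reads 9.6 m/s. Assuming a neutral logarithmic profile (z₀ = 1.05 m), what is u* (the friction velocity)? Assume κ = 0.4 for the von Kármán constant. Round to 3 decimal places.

u* ≈ 1.769 m/s

Log law: V(z) = (u*/κ) · ln(z/z₀) ⇒ u* = κ · V / ln(z/z₀)
u* = 0.4 × 9.6 / ln(9.2/1.05) = 0.4 × 9.6 / 2.1704
   = 3.8400 / 2.1704 = 1.7692 m/s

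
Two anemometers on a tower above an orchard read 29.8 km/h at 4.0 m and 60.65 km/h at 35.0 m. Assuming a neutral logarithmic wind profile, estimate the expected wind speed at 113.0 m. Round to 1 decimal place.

77.3 km/h

Log law: V ∝ ln(z/z₀). From the pair, with r = V₁/V₂ = 0.49134,
ln z₀ = (ln z₁ − r·ln z₂)/(1 − r) = (1.3863 − 0.49134×3.5553)/0.50866 = -0.7089 → z₀ = 0.4922 m
V₃ = V₁ · ln(z₃/z₀)/ln(z₁/z₀) = 29.8 × 5.4363/2.0952 = 77.3197 km/h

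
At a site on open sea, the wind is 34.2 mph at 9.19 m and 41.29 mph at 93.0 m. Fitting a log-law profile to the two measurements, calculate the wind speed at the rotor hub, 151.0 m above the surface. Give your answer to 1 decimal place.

Log law: V ∝ ln(z/z₀). From the pair, with r = V₁/V₂ = 0.82829,
ln z₀ = (ln z₁ − r·ln z₂)/(1 − r) = (2.2181 − 0.82829×4.5326)/0.17171 = -8.9462 → z₀ = 0.0001302 m
V₃ = V₁ · ln(z₃/z₀)/ln(z₁/z₀) = 34.2 × 13.9635/11.1644 = 42.7747 mph

42.8 mph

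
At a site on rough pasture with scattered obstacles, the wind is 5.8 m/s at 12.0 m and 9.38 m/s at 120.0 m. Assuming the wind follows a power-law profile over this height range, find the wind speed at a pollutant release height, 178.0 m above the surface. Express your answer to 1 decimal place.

First find α: α = ln(V₂/V₁)/ln(z₂/z₁) = ln(9.38/5.8)/ln(120.0/12.0) = 0.48072/2.30259 = 0.2088
Extrapolate from 120.0 m to 178.0 m: V₃ = 9.38 × (178.0/120.0)^0.2088 = 9.38 × 1.0858 = 10.1848 m/s

10.2 m/s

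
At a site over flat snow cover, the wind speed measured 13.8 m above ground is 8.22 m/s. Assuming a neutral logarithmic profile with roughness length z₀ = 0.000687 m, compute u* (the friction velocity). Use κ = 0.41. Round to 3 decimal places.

Log law: V(z) = (u*/κ) · ln(z/z₀) ⇒ u* = κ · V / ln(z/z₀)
u* = 0.41 × 8.22 / ln(13.8/0.000687) = 0.41 × 8.22 / 9.9078
   = 3.3702 / 9.9078 = 0.3402 m/s

u* ≈ 0.340 m/s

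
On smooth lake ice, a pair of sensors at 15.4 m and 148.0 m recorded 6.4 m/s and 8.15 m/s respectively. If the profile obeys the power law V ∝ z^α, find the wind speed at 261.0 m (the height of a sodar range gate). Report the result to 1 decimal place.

First find α: α = ln(V₂/V₁)/ln(z₂/z₁) = ln(8.15/6.4)/ln(148.0/15.4) = 0.24172/2.26284 = 0.1068
Extrapolate from 148.0 m to 261.0 m: V₃ = 8.15 × (261.0/148.0)^0.1068 = 8.15 × 1.0625 = 8.6592 m/s

8.7 m/s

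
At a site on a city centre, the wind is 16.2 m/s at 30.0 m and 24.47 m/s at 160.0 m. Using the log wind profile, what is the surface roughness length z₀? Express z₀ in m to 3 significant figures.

z₀ ≈ 1.13 m

Log law: V(z) ∝ ln(z/z₀). With r = V₁/V₂ = 16.2/24.47 = 0.66204,
r · ln(z₂/z₀) = ln(z₁/z₀) ⇒ ln z₀ = (ln z₁ − r·ln z₂)/(1 − r)
ln z₀ = (3.40120 − 0.66204×5.07517) / 0.33796 = 0.1221
z₀ = exp(0.1221) = 1.130 m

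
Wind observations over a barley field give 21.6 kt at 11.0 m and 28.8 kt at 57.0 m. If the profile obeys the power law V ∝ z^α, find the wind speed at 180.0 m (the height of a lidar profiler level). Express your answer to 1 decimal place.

First find α: α = ln(V₂/V₁)/ln(z₂/z₁) = ln(28.8/21.6)/ln(57.0/11.0) = 0.28768/1.64516 = 0.1749
Extrapolate from 57.0 m to 180.0 m: V₃ = 28.8 × (180.0/57.0)^0.1749 = 28.8 × 1.2227 = 35.2144 kt

35.2 kt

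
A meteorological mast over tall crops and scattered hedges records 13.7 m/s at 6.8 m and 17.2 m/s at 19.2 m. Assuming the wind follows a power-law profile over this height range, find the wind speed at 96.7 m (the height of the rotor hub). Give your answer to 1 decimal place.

First find α: α = ln(V₂/V₁)/ln(z₂/z₁) = ln(17.2/13.7)/ln(19.2/6.8) = 0.22751/1.03799 = 0.2192
Extrapolate from 19.2 m to 96.7 m: V₃ = 17.2 × (96.7/19.2)^0.2192 = 17.2 × 1.4253 = 24.5146 m/s

24.5 m/s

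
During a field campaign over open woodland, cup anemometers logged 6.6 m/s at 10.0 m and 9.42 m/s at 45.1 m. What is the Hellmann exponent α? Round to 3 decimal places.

α ≈ 0.236

Power law: V₂/V₁ = (z₂/z₁)^α ⇒ α = ln(V₂/V₁) / ln(z₂/z₁)
α = ln(9.42/6.6) / ln(45.1/10.0) = ln(1.4273) / ln(4.5100)
  = 0.35577 / 1.50630 = 0.23619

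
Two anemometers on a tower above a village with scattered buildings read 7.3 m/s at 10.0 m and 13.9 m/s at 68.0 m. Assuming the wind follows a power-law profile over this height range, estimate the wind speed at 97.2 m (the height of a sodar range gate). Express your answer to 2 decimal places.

First find α: α = ln(V₂/V₁)/ln(z₂/z₁) = ln(13.9/7.3)/ln(68.0/10.0) = 0.64401/1.91692 = 0.3360
Extrapolate from 68.0 m to 97.2 m: V₃ = 13.9 × (97.2/68.0)^0.3360 = 13.9 × 1.1275 = 15.6726 m/s

15.67 m/s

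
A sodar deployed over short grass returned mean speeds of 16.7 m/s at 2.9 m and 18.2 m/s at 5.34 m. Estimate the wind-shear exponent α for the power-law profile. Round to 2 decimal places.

α ≈ 0.14

Power law: V₂/V₁ = (z₂/z₁)^α ⇒ α = ln(V₂/V₁) / ln(z₂/z₁)
α = ln(18.2/16.7) / ln(5.34/2.9) = ln(1.0898) / ln(1.8414)
  = 0.08601 / 0.61051 = 0.14089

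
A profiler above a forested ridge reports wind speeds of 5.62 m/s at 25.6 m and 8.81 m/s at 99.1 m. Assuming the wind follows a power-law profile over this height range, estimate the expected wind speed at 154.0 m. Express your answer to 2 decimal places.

10.20 m/s

First find α: α = ln(V₂/V₁)/ln(z₂/z₁) = ln(8.81/5.62)/ln(99.1/25.6) = 0.44956/1.35354 = 0.3321
Extrapolate from 99.1 m to 154.0 m: V₃ = 8.81 × (154.0/99.1)^0.3321 = 8.81 × 1.1577 = 10.1991 m/s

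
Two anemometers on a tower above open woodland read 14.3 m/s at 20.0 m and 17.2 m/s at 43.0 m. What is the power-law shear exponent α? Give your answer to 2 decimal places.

α ≈ 0.24

Power law: V₂/V₁ = (z₂/z₁)^α ⇒ α = ln(V₂/V₁) / ln(z₂/z₁)
α = ln(17.2/14.3) / ln(43.0/20.0) = ln(1.2028) / ln(2.1500)
  = 0.18465 / 0.76547 = 0.24122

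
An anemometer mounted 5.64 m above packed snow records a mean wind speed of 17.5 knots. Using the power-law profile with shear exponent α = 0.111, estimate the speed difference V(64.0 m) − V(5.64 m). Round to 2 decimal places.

Power law: V₂ = V₁ · (z₂/z₁)^α = 17.5 × (11.3475)^0.111 = 22.9156 knots
ΔV = 22.9156 − 17.5 = 5.4156 knots

5.42 knots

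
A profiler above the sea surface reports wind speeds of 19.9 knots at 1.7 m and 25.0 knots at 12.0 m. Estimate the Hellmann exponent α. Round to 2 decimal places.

Power law: V₂/V₁ = (z₂/z₁)^α ⇒ α = ln(V₂/V₁) / ln(z₂/z₁)
α = ln(25.0/19.9) / ln(12.0/1.7) = ln(1.2563) / ln(7.0588)
  = 0.22816 / 1.95428 = 0.11675

α ≈ 0.12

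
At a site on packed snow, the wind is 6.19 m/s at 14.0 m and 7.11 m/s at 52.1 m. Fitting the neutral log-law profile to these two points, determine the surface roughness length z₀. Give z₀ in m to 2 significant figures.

Log law: V(z) ∝ ln(z/z₀). With r = V₁/V₂ = 6.19/7.11 = 0.87060,
r · ln(z₂/z₀) = ln(z₁/z₀) ⇒ ln z₀ = (ln z₁ − r·ln z₂)/(1 − r)
ln z₀ = (2.63906 − 0.87060×3.95316) / 0.12940 = -6.2026
z₀ = exp(-6.2026) = 0.002024 m

z₀ ≈ 0.0020 m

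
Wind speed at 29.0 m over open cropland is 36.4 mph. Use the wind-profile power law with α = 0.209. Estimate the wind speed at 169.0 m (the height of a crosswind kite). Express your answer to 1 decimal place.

Power-law profile: V₂ = V₁ · (z₂/z₁)^α
V₂ = 36.4 × (169.0/29.0)^0.209 = 36.4 × (5.8276)^0.209
    = 36.4 × 1.4454 = 52.6124 mph

52.6 mph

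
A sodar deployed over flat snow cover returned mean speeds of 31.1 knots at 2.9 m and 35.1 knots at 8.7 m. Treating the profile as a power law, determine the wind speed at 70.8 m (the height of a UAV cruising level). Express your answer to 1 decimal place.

First find α: α = ln(V₂/V₁)/ln(z₂/z₁) = ln(35.1/31.1)/ln(8.7/2.9) = 0.12099/1.09861 = 0.1101
Extrapolate from 8.7 m to 70.8 m: V₃ = 35.1 × (70.8/8.7)^0.1101 = 35.1 × 1.2597 = 44.2165 knots

44.2 knots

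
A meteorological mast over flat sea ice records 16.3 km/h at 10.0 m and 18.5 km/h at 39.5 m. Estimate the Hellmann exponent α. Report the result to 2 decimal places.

α ≈ 0.09

Power law: V₂/V₁ = (z₂/z₁)^α ⇒ α = ln(V₂/V₁) / ln(z₂/z₁)
α = ln(18.5/16.3) / ln(39.5/10.0) = ln(1.1350) / ln(3.9500)
  = 0.12661 / 1.37372 = 0.09216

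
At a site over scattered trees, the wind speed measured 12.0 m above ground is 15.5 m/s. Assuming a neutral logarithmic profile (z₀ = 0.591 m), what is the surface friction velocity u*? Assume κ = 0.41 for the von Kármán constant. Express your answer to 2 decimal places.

Log law: V(z) = (u*/κ) · ln(z/z₀) ⇒ u* = κ · V / ln(z/z₀)
u* = 0.41 × 15.5 / ln(12.0/0.591) = 0.41 × 15.5 / 3.0108
   = 6.3550 / 3.0108 = 2.1107 m/s

u* ≈ 2.11 m/s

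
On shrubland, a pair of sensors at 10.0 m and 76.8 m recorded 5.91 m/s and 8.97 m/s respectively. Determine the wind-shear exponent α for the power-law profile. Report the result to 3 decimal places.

α ≈ 0.205

Power law: V₂/V₁ = (z₂/z₁)^α ⇒ α = ln(V₂/V₁) / ln(z₂/z₁)
α = ln(8.97/5.91) / ln(76.8/10.0) = ln(1.5178) / ln(7.6800)
  = 0.41724 / 2.03862 = 0.20467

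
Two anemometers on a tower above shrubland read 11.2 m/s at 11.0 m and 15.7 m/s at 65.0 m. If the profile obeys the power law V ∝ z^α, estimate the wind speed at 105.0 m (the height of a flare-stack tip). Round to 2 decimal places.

17.20 m/s

First find α: α = ln(V₂/V₁)/ln(z₂/z₁) = ln(15.7/11.2)/ln(65.0/11.0) = 0.33775/1.77649 = 0.1901
Extrapolate from 65.0 m to 105.0 m: V₃ = 15.7 × (105.0/65.0)^0.1901 = 15.7 × 1.0955 = 17.1988 m/s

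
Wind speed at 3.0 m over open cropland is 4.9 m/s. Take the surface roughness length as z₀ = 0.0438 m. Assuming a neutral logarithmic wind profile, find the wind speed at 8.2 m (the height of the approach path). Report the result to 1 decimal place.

6.1 m/s

Log law: V(z) ∝ ln(z/z₀), so V₂/V₁ = ln(z₂/z₀) / ln(z₁/z₀).
ln(8.2/0.0438) = 5.2323, ln(3.0/0.0438) = 4.2267
V₂ = 4.9 × 5.2323/4.2267 = 4.9 × 1.2379 = 6.0657 m/s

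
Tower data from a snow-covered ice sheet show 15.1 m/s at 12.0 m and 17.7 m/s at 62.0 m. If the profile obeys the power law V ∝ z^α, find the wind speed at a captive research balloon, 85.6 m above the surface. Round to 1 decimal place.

First find α: α = ln(V₂/V₁)/ln(z₂/z₁) = ln(17.7/15.1)/ln(62.0/12.0) = 0.15887/1.64223 = 0.0967
Extrapolate from 62.0 m to 85.6 m: V₃ = 17.7 × (85.6/62.0)^0.0967 = 17.7 × 1.0317 = 18.2610 m/s

18.3 m/s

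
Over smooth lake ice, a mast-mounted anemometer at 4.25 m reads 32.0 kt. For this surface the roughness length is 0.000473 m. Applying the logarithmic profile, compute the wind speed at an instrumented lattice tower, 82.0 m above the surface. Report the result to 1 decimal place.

Log law: V(z) ∝ ln(z/z₀), so V₂/V₁ = ln(z₂/z₀) / ln(z₁/z₀).
ln(82.0/0.000473) = 12.0631, ln(4.25/0.000473) = 9.1033
V₂ = 32.0 × 12.0631/9.1033 = 32.0 × 1.3251 = 42.4043 kt

42.4 kt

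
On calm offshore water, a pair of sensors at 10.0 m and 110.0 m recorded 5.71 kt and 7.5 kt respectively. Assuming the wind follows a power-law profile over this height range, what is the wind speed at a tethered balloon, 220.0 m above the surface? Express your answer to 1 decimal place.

First find α: α = ln(V₂/V₁)/ln(z₂/z₁) = ln(7.5/5.71)/ln(110.0/10.0) = 0.27268/2.39790 = 0.1137
Extrapolate from 110.0 m to 220.0 m: V₃ = 7.5 × (220.0/110.0)^0.1137 = 7.5 × 1.0820 = 8.1151 kt

8.1 kt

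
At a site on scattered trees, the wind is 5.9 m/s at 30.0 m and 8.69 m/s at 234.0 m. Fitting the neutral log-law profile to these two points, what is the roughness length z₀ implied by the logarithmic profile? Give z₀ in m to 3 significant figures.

z₀ ≈ 0.390 m

Log law: V(z) ∝ ln(z/z₀). With r = V₁/V₂ = 5.9/8.69 = 0.67894,
r · ln(z₂/z₀) = ln(z₁/z₀) ⇒ ln z₀ = (ln z₁ − r·ln z₂)/(1 − r)
ln z₀ = (3.40120 − 0.67894×5.45532) / 0.32106 = -0.9426
z₀ = exp(-0.9426) = 0.3896 m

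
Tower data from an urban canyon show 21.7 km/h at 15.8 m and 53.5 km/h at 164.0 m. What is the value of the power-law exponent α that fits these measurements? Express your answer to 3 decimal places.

α ≈ 0.386

Power law: V₂/V₁ = (z₂/z₁)^α ⇒ α = ln(V₂/V₁) / ln(z₂/z₁)
α = ln(53.5/21.7) / ln(164.0/15.8) = ln(2.4654) / ln(10.3797)
  = 0.90237 / 2.33986 = 0.38565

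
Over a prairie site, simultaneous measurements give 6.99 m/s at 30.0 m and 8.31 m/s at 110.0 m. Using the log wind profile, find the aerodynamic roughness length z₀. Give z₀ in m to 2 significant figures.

Log law: V(z) ∝ ln(z/z₀). With r = V₁/V₂ = 6.99/8.31 = 0.84116,
r · ln(z₂/z₀) = ln(z₁/z₀) ⇒ ln z₀ = (ln z₁ − r·ln z₂)/(1 − r)
ln z₀ = (3.40120 − 0.84116×4.70048) / 0.15884 = -3.4791
z₀ = exp(-3.4791) = 0.03084 m

z₀ ≈ 0.031 m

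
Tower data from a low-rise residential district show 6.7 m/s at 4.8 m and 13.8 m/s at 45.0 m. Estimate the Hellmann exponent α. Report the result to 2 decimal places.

Power law: V₂/V₁ = (z₂/z₁)^α ⇒ α = ln(V₂/V₁) / ln(z₂/z₁)
α = ln(13.8/6.7) / ln(45.0/4.8) = ln(2.0597) / ln(9.3750)
  = 0.72256 / 2.23805 = 0.32285

α ≈ 0.32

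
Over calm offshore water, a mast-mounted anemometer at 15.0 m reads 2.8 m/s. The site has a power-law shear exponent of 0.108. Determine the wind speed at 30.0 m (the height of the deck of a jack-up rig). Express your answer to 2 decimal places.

3.02 m/s

Power-law profile: V₂ = V₁ · (z₂/z₁)^α
V₂ = 2.8 × (30.0/15.0)^0.108 = 2.8 × (2.0000)^0.108
    = 2.8 × 1.0777 = 3.0177 m/s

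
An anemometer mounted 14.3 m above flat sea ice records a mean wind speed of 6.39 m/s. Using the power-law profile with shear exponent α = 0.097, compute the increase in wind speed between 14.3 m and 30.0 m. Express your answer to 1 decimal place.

Power law: V₂ = V₁ · (z₂/z₁)^α = 6.39 × (2.0979)^0.097 = 6.8662 m/s
ΔV = 6.8662 − 6.39 = 0.4762 m/s

0.5 m/s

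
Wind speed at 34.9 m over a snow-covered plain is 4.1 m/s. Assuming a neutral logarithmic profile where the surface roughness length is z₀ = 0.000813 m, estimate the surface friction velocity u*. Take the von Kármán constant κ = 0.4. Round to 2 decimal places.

Log law: V(z) = (u*/κ) · ln(z/z₀) ⇒ u* = κ · V / ln(z/z₀)
u* = 0.4 × 4.1 / ln(34.9/0.000813) = 0.4 × 4.1 / 10.6673
   = 1.6400 / 10.6673 = 0.1537 m/s

u* ≈ 0.15 m/s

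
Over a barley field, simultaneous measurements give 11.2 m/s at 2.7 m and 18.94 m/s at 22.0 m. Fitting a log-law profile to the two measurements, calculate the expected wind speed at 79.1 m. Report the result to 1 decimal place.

Log law: V ∝ ln(z/z₀). From the pair, with r = V₁/V₂ = 0.59134,
ln z₀ = (ln z₁ − r·ln z₂)/(1 − r) = (0.9933 − 0.59134×3.0910)/0.40866 = -2.0423 → z₀ = 0.1297 m
V₃ = V₁ · ln(z₃/z₀)/ln(z₁/z₀) = 11.2 × 6.4130/3.0356 = 23.6615 m/s

23.7 m/s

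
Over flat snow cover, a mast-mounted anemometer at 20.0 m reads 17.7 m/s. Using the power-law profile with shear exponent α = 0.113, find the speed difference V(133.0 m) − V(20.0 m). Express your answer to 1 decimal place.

Power law: V₂ = V₁ · (z₂/z₁)^α = 17.7 × (6.6500)^0.113 = 21.9256 m/s
ΔV = 21.9256 − 17.7 = 4.2256 m/s

4.2 m/s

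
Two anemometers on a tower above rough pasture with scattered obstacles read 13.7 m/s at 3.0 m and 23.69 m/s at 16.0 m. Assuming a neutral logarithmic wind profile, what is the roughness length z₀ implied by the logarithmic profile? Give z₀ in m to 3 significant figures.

z₀ ≈ 0.302 m

Log law: V(z) ∝ ln(z/z₀). With r = V₁/V₂ = 13.7/23.69 = 0.57830,
r · ln(z₂/z₀) = ln(z₁/z₀) ⇒ ln z₀ = (ln z₁ − r·ln z₂)/(1 − r)
ln z₀ = (1.09861 − 0.57830×2.77259) / 0.42170 = -1.1970
z₀ = exp(-1.1970) = 0.3021 m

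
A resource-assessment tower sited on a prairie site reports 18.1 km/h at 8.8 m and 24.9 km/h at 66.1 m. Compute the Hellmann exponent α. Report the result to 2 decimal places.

Power law: V₂/V₁ = (z₂/z₁)^α ⇒ α = ln(V₂/V₁) / ln(z₂/z₁)
α = ln(24.9/18.1) / ln(66.1/8.8) = ln(1.3757) / ln(7.5114)
  = 0.31896 / 2.01642 = 0.15818

α ≈ 0.16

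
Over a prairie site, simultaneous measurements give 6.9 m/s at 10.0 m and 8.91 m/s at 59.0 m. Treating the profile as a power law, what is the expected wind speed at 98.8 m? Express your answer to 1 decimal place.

9.6 m/s

First find α: α = ln(V₂/V₁)/ln(z₂/z₁) = ln(8.91/6.9)/ln(59.0/10.0) = 0.25565/1.77495 = 0.1440
Extrapolate from 59.0 m to 98.8 m: V₃ = 8.91 × (98.8/59.0)^0.1440 = 8.91 × 1.0771 = 9.5968 m/s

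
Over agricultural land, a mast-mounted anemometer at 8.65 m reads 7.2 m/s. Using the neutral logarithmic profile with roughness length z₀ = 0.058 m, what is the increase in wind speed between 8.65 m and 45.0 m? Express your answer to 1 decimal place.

2.4 m/s

Log law: V₂ = V₁ · ln(z₂/z₀)/ln(z₁/z₀) = 7.2 × 6.6540/5.0049 = 9.5724 m/s
ΔV = 9.5724 − 7.2 = 2.3724 m/s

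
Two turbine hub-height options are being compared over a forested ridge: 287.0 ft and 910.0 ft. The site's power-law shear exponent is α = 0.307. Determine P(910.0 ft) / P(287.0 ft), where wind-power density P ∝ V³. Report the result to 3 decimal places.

2.894

Speed ratio: V_B/V_A = (z_B/z_A)^α = (910.0/287.0)^0.307 = (3.1707)^0.307 = 1.42513
Power-density ratio: P_B/P_A = (V_B/V_A)³ = (1.42513)³ = 2.89446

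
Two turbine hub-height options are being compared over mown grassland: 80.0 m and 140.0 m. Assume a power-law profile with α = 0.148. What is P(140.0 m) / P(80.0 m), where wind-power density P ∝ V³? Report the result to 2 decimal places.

1.28

Speed ratio: V_B/V_A = (z_B/z_A)^α = (140.0/80.0)^0.148 = (1.7500)^0.148 = 1.08635
Power-density ratio: P_B/P_A = (V_B/V_A)³ = (1.08635)³ = 1.28206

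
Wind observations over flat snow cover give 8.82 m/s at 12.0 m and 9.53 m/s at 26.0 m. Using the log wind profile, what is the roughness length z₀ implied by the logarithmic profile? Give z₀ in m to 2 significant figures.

z₀ ≈ 0.00081 m

Log law: V(z) ∝ ln(z/z₀). With r = V₁/V₂ = 8.82/9.53 = 0.92550,
r · ln(z₂/z₀) = ln(z₁/z₀) ⇒ ln z₀ = (ln z₁ − r·ln z₂)/(1 − r)
ln z₀ = (2.48491 − 0.92550×3.25810) / 0.07450 = -7.1201
z₀ = exp(-7.1201) = 0.0008087 m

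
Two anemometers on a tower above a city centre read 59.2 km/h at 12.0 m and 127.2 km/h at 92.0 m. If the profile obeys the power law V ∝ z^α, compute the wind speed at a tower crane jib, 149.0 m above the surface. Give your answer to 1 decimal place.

First find α: α = ln(V₂/V₁)/ln(z₂/z₁) = ln(127.2/59.2)/ln(92.0/12.0) = 0.76484/2.03688 = 0.3755
Extrapolate from 92.0 m to 149.0 m: V₃ = 127.2 × (149.0/92.0)^0.3755 = 127.2 × 1.1985 = 152.4457 km/h

152.4 km/h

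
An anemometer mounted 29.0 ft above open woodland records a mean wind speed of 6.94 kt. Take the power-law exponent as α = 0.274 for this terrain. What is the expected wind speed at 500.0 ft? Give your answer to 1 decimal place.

Power-law profile: V₂ = V₁ · (z₂/z₁)^α
V₂ = 6.94 × (500.0/29.0)^0.274 = 6.94 × (17.2414)^0.274
    = 6.94 × 2.1818 = 15.1419 kt

15.1 kt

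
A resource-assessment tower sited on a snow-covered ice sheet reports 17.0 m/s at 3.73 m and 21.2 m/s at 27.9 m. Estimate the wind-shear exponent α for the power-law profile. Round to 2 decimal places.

Power law: V₂/V₁ = (z₂/z₁)^α ⇒ α = ln(V₂/V₁) / ln(z₂/z₁)
α = ln(21.2/17.0) / ln(27.9/3.73) = ln(1.2471) / ln(7.4799)
  = 0.22079 / 2.01222 = 0.10972

α ≈ 0.11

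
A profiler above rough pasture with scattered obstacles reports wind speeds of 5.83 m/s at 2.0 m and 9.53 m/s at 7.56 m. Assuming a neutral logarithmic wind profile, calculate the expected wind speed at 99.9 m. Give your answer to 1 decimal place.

Log law: V ∝ ln(z/z₀). From the pair, with r = V₁/V₂ = 0.61175,
ln z₀ = (ln z₁ − r·ln z₂)/(1 − r) = (0.6931 − 0.61175×2.0229)/0.38825 = -1.4021 → z₀ = 0.2461 m
V₃ = V₁ · ln(z₃/z₀)/ln(z₁/z₀) = 5.83 × 6.0062/2.0952 = 16.7125 m/s

16.7 m/s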